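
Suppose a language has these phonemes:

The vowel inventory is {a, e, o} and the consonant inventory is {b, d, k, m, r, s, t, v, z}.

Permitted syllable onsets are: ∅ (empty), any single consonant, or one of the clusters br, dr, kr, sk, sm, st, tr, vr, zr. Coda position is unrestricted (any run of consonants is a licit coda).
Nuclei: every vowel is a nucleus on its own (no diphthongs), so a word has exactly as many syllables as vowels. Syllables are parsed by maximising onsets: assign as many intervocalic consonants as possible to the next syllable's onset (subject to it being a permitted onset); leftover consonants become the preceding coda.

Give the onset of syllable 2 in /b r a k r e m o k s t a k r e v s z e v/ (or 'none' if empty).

kr

Nuclei (vowels): a, e, o, a, e, e → 6 syllables.
σ1/σ2 boundary: /kr/ is a licit onset in full, so it all attaches to the next syllable.
σ2/σ3 boundary: /m/ is a single consonant, so it becomes the next onset.
σ3/σ4 boundary: cluster /kst/ — the longest permitted-onset suffix is /st/; onset = /st/, preceding coda = /k/.
σ4/σ5 boundary: /kr/ — entire cluster is a permitted onset → onset /kr/, coda ∅.
σ5/σ6 boundary: /vsz/ splits as /vs/ + /z/ (/z/ is the longest suffix that is a licit onset).
Putting it together: bra.kre.mok.sta.krevs.zev.
Syllable 2 is /kre/: onset /kr/, nucleus /e/, coda ∅.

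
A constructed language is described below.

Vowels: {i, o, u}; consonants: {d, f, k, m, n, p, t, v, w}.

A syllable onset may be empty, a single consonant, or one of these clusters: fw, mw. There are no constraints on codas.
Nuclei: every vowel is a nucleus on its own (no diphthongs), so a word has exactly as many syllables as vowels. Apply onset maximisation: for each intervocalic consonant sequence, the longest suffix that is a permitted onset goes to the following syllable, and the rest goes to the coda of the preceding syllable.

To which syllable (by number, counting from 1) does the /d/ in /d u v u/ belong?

The vowels are u, u — 2 nuclei, so 2 syllables.
/u…u/ gap (V1→V2): just /v/ — single C goes to the following onset.
Result: du.vu.
The /d/ is in the onset of syllable 1 (/du/).

1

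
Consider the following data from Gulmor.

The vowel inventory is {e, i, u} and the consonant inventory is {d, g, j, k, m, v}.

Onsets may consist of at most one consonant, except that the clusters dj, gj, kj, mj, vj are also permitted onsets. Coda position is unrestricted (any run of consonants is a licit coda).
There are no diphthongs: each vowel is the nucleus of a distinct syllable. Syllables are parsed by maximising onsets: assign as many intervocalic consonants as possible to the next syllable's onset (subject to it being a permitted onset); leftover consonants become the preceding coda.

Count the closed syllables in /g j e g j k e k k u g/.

Vowels present: e, e, u; each is a nucleus, giving 3 syllables.
/e…e/ gap (V1→V2): /gjk/ — longest licit onset from the right is /k/, leaving /gj/ as coda.
/e…u/ gap (V2→V3): /kk/; trying suffixes from longest down, /k/ is the first permitted one, so coda /k/ | onset /k/.
So the parse is gjegj.kek.kug.
Classifying each syllable: /gjegj/ (closed), /kek/ (closed), /kug/ (closed).
Closed syllables: 3.

3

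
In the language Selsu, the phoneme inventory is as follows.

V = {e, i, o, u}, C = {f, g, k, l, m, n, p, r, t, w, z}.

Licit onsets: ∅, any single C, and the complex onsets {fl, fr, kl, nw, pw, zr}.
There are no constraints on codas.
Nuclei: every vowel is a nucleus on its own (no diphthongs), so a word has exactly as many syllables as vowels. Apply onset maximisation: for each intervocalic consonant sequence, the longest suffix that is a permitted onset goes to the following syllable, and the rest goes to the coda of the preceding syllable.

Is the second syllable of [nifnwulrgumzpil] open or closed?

closed

The vowels are i, u, u, i — 4 nuclei, so 4 syllables.
Between /i/ (V1) and /u/ (V2): /fnw/ splits as /f/ + /nw/ (/nw/ is the longest suffix that is a licit onset).
Between /u/ (V2) and /u/ (V3): /lrg/; trying suffixes from longest down, /g/ is the first permitted one, so coda /lr/ | onset /g/.
Between /u/ (V3) and /i/ (V4): /mzp/; trying suffixes from longest down, /p/ is the first permitted one, so coda /mz/ | onset /p/.
Syllabification: nif.nwulr.gumz.pil.
Syllable 2 is /nwulr/ with coda /lr/, so it is closed.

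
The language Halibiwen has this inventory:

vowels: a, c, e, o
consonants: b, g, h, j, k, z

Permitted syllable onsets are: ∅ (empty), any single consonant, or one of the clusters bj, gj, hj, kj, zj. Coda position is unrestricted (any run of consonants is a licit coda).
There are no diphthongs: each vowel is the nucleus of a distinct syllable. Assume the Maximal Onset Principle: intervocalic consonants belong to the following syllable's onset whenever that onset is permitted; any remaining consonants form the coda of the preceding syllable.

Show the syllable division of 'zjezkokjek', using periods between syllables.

zjez.ko.kjek

Nuclei (vowels): e, o, e → 3 syllables.
σ1/σ2 boundary: /zk/; trying suffixes from longest down, /k/ is the first permitted one, so coda /z/ | onset /k/.
σ2/σ3 boundary: cluster /kj/ — /kj/ is itself a permitted onset, so the whole cluster goes right; preceding coda = ∅.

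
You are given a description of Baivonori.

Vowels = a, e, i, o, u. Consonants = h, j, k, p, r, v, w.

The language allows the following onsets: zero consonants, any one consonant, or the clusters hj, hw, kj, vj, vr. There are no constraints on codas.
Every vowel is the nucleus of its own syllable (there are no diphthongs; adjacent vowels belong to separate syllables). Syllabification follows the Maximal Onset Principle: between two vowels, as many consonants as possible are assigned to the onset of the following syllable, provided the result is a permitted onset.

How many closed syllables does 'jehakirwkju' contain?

The vowels are e, a, i, u — 4 nuclei, so 4 syllables.
/e…a/ gap (V1→V2): /h/ is a single consonant, so it becomes the next onset.
/a…i/ gap (V2→V3): /k/ → onset of the next syllable (single consonants are always licit onsets).
/i…u/ gap (V3→V4): /rwkj/ — longest licit onset from the right is /kj/, leaving /rw/ as coda.
Result: je.ha.kirw.kju.
Classifying each syllable: /je/ (open), /ha/ (open), /kirw/ (closed), /kju/ (open).
Closed syllables: 1.

1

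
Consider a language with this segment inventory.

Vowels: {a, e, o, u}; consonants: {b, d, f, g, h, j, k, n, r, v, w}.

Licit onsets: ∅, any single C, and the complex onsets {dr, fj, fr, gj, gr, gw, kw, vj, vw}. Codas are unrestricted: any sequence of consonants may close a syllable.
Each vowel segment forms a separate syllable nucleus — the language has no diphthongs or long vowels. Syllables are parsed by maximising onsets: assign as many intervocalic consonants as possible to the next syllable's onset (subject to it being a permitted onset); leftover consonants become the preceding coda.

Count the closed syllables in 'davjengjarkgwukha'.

3

The vowels are a, e, a, u, a — 5 nuclei, so 5 syllables.
σ1/σ2 boundary: /vj/ — entire cluster is a permitted onset → onset /vj/, coda ∅.
σ2/σ3 boundary: /ngj/; trying suffixes from longest down, /gj/ is the first permitted one, so coda /n/ | onset /gj/.
σ3/σ4 boundary: /rkgw/; trying suffixes from longest down, /gw/ is the first permitted one, so coda /rk/ | onset /gw/.
σ4/σ5 boundary: /kh/ splits as /k/ + /h/ (/h/ is the longest suffix that is a licit onset).
Putting it together: da.vjen.gjark.gwuk.ha.
Classifying each syllable: /da/ (open), /vjen/ (closed), /gjark/ (closed), /gwuk/ (closed), /ha/ (open).
Closed syllables: 3.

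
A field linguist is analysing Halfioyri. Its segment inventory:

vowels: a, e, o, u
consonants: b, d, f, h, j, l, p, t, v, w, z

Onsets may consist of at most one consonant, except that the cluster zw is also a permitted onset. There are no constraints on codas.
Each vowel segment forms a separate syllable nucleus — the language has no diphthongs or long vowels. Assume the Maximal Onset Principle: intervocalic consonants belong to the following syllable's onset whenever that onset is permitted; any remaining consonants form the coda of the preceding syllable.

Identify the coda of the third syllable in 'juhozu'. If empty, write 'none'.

Vowels present: u, o, u; each is a nucleus, giving 3 syllables.
/u…o/ gap (V1→V2): /h/ → onset of the next syllable (single consonants are always licit onsets).
/o…u/ gap (V2→V3): just /z/ — single C goes to the following onset.
So the parse is ju.ho.zu.
Syllable 3 is /zu/: onset /z/, nucleus /u/, coda ∅.

none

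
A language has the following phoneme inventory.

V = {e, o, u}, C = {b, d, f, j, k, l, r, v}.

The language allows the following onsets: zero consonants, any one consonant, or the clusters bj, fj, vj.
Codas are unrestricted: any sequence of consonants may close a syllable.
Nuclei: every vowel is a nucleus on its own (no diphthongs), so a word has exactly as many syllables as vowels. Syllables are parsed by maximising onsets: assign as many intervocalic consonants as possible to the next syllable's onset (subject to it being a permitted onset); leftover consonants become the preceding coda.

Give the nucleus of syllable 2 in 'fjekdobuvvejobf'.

Vowels present: e, o, u, e, o; each is a nucleus, giving 5 syllables.
The second nucleus (vowel 2 from the left) is /o/.

o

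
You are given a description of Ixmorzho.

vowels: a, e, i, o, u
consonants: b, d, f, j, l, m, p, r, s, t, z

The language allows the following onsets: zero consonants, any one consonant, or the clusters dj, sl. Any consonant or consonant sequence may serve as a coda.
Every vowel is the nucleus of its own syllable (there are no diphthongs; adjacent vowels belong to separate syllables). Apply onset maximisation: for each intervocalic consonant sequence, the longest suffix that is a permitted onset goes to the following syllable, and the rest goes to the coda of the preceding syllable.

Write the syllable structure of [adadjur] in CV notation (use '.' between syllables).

The vowels are a, a, u — 3 nuclei, so 3 syllables.
σ1/σ2 boundary: /d/ is a single consonant, so it becomes the next onset.
σ2/σ3 boundary: cluster /dj/ — /dj/ is itself a permitted onset, so the whole cluster goes right; preceding coda = ∅.
So the parse is a.da.djur.
Mapping each syllable to C/V: /a/ → V, /da/ → CV, /djur/ → CCVC.

V.CV.CCVC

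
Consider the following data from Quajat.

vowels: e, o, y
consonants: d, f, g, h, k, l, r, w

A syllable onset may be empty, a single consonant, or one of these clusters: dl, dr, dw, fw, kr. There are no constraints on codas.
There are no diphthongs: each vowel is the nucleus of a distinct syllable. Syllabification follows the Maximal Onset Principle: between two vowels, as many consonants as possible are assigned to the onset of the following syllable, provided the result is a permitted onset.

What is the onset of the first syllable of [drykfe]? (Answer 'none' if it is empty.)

dr

The vowels are y, e — 2 nuclei, so 2 syllables.
/y…e/ gap (V1→V2): cluster /kf/ — the longest permitted-onset suffix is /f/; onset = /f/, preceding coda = /k/.
Putting it together: dryk.fe.
Syllable 1 is /dryk/: onset /dr/, nucleus /y/, coda /k/.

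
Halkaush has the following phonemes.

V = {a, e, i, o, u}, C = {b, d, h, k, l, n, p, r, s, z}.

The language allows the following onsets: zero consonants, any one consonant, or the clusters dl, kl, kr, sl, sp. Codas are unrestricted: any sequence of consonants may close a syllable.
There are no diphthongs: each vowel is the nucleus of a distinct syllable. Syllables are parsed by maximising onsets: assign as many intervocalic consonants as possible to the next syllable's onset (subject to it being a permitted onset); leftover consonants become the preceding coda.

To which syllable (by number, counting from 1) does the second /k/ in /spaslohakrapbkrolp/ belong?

5

Vowels present: a, o, a, a, o; each is a nucleus, giving 5 syllables.
Between /a/ (V1) and /o/ (V2): /sl/ — entire cluster is a permitted onset → onset /sl/, coda ∅.
Between /o/ (V2) and /a/ (V3): just /h/ — single C goes to the following onset.
Between /a/ (V3) and /a/ (V4): /kr/ is a licit onset in full, so it all attaches to the next syllable.
Between /a/ (V4) and /o/ (V5): cluster /pbkr/ — the longest permitted-onset suffix is /kr/; onset = /kr/, preceding coda = /pb/.
Result: spa.slo.ha.krapb.krolp.
The second /k/ is in the onset of syllable 5 (/krolp/).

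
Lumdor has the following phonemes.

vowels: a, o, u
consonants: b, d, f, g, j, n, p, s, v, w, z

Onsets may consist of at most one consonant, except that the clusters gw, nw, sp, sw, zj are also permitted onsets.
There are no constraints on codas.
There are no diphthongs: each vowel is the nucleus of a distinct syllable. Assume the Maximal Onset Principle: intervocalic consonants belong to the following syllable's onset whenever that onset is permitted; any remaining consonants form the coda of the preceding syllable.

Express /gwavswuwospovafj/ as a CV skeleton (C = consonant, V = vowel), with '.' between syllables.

The vowels are a, u, o, o, a — 5 nuclei, so 5 syllables.
V1 /a/ – V2 /u/: /vsw/ splits as /v/ + /sw/ (/sw/ is the longest suffix that is a licit onset).
V2 /u/ – V3 /o/: /w/ → onset of the next syllable (single consonants are always licit onsets).
V3 /o/ – V4 /o/: /sp/ is a licit onset in full, so it all attaches to the next syllable.
V4 /o/ – V5 /a/: /v/ → onset of the next syllable (single consonants are always licit onsets).
So the parse is gwav.swu.wo.spo.vafj.
Mapping each syllable to C/V: /gwav/ → CCVC, /swu/ → CCV, /wo/ → CV, /spo/ → CCV, /vafj/ → CVCC.

CCVC.CCV.CV.CCV.CVCC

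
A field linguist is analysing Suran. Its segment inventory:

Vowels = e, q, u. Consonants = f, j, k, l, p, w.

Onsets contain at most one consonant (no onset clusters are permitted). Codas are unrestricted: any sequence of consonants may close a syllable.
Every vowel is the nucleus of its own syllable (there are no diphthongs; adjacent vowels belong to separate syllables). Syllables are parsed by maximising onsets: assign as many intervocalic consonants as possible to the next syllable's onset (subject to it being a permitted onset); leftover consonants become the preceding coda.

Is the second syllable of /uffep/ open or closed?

closed

The vowels are u, e — 2 nuclei, so 2 syllables.
V1 /u/ – V2 /e/: cluster /ff/ — the longest permitted-onset suffix is /f/; onset = /f/, preceding coda = /f/.
Syllabification: uf.fep.
Syllable 2 is /fep/ with coda /p/, so it is closed.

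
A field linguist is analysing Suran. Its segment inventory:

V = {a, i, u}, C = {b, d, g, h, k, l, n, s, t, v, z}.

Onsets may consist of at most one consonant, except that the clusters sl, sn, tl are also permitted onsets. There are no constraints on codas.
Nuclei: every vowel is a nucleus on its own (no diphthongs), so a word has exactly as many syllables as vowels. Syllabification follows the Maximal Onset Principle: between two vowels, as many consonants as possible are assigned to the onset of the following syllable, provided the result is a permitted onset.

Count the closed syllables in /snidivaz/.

1

The vowels are i, i, a — 3 nuclei, so 3 syllables.
V1 /i/ – V2 /i/: /d/ is a single consonant, so it becomes the next onset.
V2 /i/ – V3 /a/: /v/ → onset of the next syllable (single consonants are always licit onsets).
Syllabification: sni.di.vaz.
Classifying each syllable: /sni/ (open), /di/ (open), /vaz/ (closed).
Closed syllables: 1.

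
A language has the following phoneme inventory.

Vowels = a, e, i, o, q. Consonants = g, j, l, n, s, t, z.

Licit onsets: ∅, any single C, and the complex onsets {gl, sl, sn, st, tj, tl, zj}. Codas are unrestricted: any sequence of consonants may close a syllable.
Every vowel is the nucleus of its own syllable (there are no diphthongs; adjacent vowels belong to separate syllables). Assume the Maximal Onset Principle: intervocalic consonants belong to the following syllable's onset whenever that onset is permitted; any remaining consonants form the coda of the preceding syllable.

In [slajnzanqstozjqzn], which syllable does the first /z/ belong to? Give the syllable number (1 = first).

2

Nuclei (vowels): a, a, q, o, q → 5 syllables.
/a…a/ gap (V1→V2): /jnz/; trying suffixes from longest down, /z/ is the first permitted one, so coda /jn/ | onset /z/.
/a…q/ gap (V2→V3): just /n/ — single C goes to the following onset.
/q…o/ gap (V3→V4): cluster /st/ — /st/ is itself a permitted onset, so the whole cluster goes right; preceding coda = ∅.
/o…q/ gap (V4→V5): /zj/ is a licit onset in full, so it all attaches to the next syllable.
Putting it together: slajn.za.nq.sto.zjqzn.
The first /z/ is in the onset of syllable 2 (/za/).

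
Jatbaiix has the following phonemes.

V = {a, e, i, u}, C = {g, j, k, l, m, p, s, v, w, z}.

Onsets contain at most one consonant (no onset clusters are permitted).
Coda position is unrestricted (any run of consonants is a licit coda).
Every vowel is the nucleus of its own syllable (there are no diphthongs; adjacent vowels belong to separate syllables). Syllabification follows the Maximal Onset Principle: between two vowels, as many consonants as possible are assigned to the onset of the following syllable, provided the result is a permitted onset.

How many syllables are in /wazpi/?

2

Nuclei (vowels): a, i → 2 syllables.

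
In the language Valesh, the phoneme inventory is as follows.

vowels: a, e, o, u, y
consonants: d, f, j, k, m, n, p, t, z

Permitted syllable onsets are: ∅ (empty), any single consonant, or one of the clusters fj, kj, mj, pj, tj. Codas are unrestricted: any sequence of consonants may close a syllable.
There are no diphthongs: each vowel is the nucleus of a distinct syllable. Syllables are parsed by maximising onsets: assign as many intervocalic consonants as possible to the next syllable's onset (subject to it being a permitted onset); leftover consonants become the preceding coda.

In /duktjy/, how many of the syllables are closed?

1

The vowels are u, y — 2 nuclei, so 2 syllables.
σ1/σ2 boundary: /ktj/ — longest licit onset from the right is /tj/, leaving /k/ as coda.
Syllabification: duk.tjy.
Classifying each syllable: /duk/ (closed), /tjy/ (open).
Closed syllables: 1.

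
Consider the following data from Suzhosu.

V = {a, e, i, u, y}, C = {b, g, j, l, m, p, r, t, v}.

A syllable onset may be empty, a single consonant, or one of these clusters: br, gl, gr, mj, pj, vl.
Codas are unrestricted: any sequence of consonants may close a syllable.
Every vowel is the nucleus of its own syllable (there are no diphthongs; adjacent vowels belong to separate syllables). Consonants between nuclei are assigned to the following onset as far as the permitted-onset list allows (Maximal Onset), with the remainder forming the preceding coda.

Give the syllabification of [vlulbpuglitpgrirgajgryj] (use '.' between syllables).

vlulb.pu.glitp.grir.gaj.gryj

Nuclei (vowels): u, u, i, i, a, y → 6 syllables.
Between /u/ (V1) and /u/ (V2): cluster /lbp/ — the longest permitted-onset suffix is /p/; onset = /p/, preceding coda = /lb/.
Between /u/ (V2) and /i/ (V3): /gl/ — entire cluster is a permitted onset → onset /gl/, coda ∅.
Between /i/ (V3) and /i/ (V4): /tpgr/ splits as /tp/ + /gr/ (/gr/ is the longest suffix that is a licit onset).
Between /i/ (V4) and /a/ (V5): /rg/ splits as /r/ + /g/ (/g/ is the longest suffix that is a licit onset).
Between /a/ (V5) and /y/ (V6): /jgr/; trying suffixes from longest down, /gr/ is the first permitted one, so coda /j/ | onset /gr/.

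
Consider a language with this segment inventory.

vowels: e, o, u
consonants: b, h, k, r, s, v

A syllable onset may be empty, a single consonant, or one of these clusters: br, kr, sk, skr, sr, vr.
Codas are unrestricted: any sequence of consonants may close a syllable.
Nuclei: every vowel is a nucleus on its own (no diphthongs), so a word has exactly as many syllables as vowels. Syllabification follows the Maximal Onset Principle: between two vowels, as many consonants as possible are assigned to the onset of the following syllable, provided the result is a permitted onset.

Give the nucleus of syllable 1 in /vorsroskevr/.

Nuclei (vowels): o, o, e → 3 syllables.
The first nucleus (vowel 1 from the left) is /o/.

o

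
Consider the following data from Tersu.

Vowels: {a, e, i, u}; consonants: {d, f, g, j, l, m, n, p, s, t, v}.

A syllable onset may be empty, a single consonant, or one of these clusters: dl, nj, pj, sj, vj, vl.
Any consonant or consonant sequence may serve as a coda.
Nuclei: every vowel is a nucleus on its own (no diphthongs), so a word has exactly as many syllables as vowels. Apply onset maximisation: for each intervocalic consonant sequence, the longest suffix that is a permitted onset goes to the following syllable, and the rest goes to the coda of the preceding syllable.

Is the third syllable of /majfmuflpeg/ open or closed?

closed

The vowels are a, u, e — 3 nuclei, so 3 syllables.
Between /a/ (V1) and /u/ (V2): /jfm/; trying suffixes from longest down, /m/ is the first permitted one, so coda /jf/ | onset /m/.
Between /u/ (V2) and /e/ (V3): /flp/ splits as /fl/ + /p/ (/p/ is the longest suffix that is a licit onset).
Putting it together: majf.mufl.peg.
Syllable 3 is /peg/ with coda /g/, so it is closed.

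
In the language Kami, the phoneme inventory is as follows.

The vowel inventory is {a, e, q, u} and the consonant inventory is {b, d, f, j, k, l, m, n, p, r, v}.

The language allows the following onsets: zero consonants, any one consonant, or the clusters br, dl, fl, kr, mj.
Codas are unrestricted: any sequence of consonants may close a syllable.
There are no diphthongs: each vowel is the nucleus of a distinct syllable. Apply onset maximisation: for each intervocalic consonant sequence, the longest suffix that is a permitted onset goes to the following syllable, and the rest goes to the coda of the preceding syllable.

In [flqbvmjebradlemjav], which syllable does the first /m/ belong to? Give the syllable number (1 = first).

2

The vowels are q, e, a, e, a — 5 nuclei, so 5 syllables.
σ1/σ2 boundary: /bvmj/ splits as /bv/ + /mj/ (/mj/ is the longest suffix that is a licit onset).
σ2/σ3 boundary: /br/ — entire cluster is a permitted onset → onset /br/, coda ∅.
σ3/σ4 boundary: /dl/ is a licit onset in full, so it all attaches to the next syllable.
σ4/σ5 boundary: /mj/ is a licit onset in full, so it all attaches to the next syllable.
So the parse is flqbv.mje.bra.dle.mjav.
The first /m/ is in the onset of syllable 2 (/mje/).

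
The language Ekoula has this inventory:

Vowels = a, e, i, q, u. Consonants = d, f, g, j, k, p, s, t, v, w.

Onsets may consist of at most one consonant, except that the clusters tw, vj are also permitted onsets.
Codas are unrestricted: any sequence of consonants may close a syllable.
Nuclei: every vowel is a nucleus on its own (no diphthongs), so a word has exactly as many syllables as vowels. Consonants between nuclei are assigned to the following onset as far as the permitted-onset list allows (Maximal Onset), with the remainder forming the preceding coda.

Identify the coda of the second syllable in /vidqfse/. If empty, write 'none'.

Nuclei (vowels): i, q, e → 3 syllables.
Between /i/ (V1) and /q/ (V2): /d/ is a single consonant, so it becomes the next onset.
Between /q/ (V2) and /e/ (V3): /fs/; trying suffixes from longest down, /s/ is the first permitted one, so coda /f/ | onset /s/.
Result: vi.dqf.se.
Syllable 2 is /dqf/: onset /d/, nucleus /q/, coda /f/.

f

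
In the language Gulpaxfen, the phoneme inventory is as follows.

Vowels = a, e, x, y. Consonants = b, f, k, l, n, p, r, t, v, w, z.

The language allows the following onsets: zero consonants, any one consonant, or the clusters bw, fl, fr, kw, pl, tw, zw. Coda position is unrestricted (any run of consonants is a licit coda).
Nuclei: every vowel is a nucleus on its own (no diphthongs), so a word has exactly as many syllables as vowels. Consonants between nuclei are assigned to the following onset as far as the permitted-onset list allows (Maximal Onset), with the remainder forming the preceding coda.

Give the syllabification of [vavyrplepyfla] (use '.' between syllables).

The vowels are a, y, e, y, a — 5 nuclei, so 5 syllables.
/a…y/ gap (V1→V2): just /v/ — single C goes to the following onset.
/y…e/ gap (V2→V3): cluster /rpl/ — the longest permitted-onset suffix is /pl/; onset = /pl/, preceding coda = /r/.
/e…y/ gap (V3→V4): /p/ → onset of the next syllable (single consonants are always licit onsets).
/y…a/ gap (V4→V5): /fl/ — entire cluster is a permitted onset → onset /fl/, coda ∅.

va.vyr.ple.py.fla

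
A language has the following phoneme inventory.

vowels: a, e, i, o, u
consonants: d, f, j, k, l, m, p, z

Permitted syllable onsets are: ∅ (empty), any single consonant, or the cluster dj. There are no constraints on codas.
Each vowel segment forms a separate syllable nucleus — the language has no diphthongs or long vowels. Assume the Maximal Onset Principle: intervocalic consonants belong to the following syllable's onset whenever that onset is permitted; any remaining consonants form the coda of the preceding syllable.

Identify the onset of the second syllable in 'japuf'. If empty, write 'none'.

p

The vowels are a, u — 2 nuclei, so 2 syllables.
V1 /a/ – V2 /u/: /p/ → onset of the next syllable (single consonants are always licit onsets).
So the parse is ja.puf.
Syllable 2 is /puf/: onset /p/, nucleus /u/, coda /f/.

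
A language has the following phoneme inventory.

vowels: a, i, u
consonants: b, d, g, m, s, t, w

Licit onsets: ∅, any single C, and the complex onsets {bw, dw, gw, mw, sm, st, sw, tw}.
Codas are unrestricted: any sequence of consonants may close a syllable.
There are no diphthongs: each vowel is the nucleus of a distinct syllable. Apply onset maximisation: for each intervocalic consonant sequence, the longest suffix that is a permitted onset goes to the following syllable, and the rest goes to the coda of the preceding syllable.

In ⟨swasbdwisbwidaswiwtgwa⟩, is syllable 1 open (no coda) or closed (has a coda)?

closed

The vowels are a, i, i, a, i, a — 6 nuclei, so 6 syllables.
Between /a/ (V1) and /i/ (V2): cluster /sbdw/ — the longest permitted-onset suffix is /dw/; onset = /dw/, preceding coda = /sb/.
Between /i/ (V2) and /i/ (V3): /sbw/ splits as /s/ + /bw/ (/bw/ is the longest suffix that is a licit onset).
Between /i/ (V3) and /a/ (V4): just /d/ — single C goes to the following onset.
Between /a/ (V4) and /i/ (V5): /sw/ is a licit onset in full, so it all attaches to the next syllable.
Between /i/ (V5) and /a/ (V6): /wtgw/ — longest licit onset from the right is /gw/, leaving /wt/ as coda.
Result: swasb.dwis.bwi.da.swiwt.gwa.
Syllable 1 is /swasb/ with coda /sb/, so it is closed.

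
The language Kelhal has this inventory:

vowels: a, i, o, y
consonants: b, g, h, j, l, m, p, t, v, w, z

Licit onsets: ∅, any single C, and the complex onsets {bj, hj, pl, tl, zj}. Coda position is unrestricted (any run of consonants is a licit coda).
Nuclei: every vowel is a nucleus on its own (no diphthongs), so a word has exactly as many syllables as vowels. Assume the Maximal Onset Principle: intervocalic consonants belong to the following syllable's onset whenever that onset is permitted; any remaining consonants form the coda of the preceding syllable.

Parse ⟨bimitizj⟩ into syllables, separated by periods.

Vowels present: i, i, i; each is a nucleus, giving 3 syllables.
Between /i/ (V1) and /i/ (V2): /m/ → onset of the next syllable (single consonants are always licit onsets).
Between /i/ (V2) and /i/ (V3): just /t/ — single C goes to the following onset.

bi.mi.tizj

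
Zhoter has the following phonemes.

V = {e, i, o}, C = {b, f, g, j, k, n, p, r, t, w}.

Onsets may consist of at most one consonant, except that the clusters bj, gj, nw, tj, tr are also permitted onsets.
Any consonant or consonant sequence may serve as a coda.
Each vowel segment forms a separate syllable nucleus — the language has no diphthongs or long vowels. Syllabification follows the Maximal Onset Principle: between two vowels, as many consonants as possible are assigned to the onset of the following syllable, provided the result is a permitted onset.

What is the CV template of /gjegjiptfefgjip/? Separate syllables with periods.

CCV.CCVCC.CVC.CCVC

Vowels present: e, i, e, i; each is a nucleus, giving 4 syllables.
σ1/σ2 boundary: /gj/ is a licit onset in full, so it all attaches to the next syllable.
σ2/σ3 boundary: /ptf/ splits as /pt/ + /f/ (/f/ is the longest suffix that is a licit onset).
σ3/σ4 boundary: /fgj/; trying suffixes from longest down, /gj/ is the first permitted one, so coda /f/ | onset /gj/.
Result: gje.gjipt.fef.gjip.
Mapping each syllable to C/V: /gje/ → CCV, /gjipt/ → CCVCC, /fef/ → CVC, /gjip/ → CCVC.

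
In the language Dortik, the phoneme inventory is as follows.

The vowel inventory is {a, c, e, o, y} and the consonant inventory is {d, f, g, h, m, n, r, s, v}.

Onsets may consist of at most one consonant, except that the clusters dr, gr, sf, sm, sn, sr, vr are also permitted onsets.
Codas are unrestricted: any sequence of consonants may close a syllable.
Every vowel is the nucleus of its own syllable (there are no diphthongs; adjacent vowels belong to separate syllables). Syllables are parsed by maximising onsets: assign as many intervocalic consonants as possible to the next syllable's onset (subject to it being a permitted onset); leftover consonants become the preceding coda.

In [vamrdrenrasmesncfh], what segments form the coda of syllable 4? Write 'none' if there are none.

none

Nuclei (vowels): a, e, a, e, c → 5 syllables.
Between /a/ (V1) and /e/ (V2): cluster /mrdr/ — the longest permitted-onset suffix is /dr/; onset = /dr/, preceding coda = /mr/.
Between /e/ (V2) and /a/ (V3): /nr/ splits as /n/ + /r/ (/r/ is the longest suffix that is a licit onset).
Between /a/ (V3) and /e/ (V4): /sm/ — entire cluster is a permitted onset → onset /sm/, coda ∅.
Between /e/ (V4) and /c/ (V5): /sn/ — entire cluster is a permitted onset → onset /sn/, coda ∅.
Syllabification: vamr.dren.ra.sme.sncfh.
Syllable 4 is /sme/: onset /sm/, nucleus /e/, coda ∅.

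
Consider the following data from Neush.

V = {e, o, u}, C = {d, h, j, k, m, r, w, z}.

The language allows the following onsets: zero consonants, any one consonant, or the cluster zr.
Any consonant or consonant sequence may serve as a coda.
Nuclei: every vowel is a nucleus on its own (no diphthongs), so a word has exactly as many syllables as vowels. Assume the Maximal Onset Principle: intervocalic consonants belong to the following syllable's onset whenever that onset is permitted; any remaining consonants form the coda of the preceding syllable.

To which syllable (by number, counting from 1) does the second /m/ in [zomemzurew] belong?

2

The vowels are o, e, u, e — 4 nuclei, so 4 syllables.
/o…e/ gap (V1→V2): /m/ is a single consonant, so it becomes the next onset.
/e…u/ gap (V2→V3): /mz/ splits as /m/ + /z/ (/z/ is the longest suffix that is a licit onset).
/u…e/ gap (V3→V4): /r/ → onset of the next syllable (single consonants are always licit onsets).
Putting it together: zo.mem.zu.rew.
The second /m/ is in the coda of syllable 2 (/mem/).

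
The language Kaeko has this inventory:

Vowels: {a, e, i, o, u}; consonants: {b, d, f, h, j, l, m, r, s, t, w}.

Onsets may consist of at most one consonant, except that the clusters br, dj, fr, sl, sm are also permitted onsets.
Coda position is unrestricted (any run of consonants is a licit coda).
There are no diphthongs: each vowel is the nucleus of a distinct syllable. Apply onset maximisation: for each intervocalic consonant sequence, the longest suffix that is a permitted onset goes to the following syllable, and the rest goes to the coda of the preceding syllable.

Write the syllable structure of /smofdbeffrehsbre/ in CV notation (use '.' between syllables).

CCVCC.CVC.CCVCC.CCV

The vowels are o, e, e, e — 4 nuclei, so 4 syllables.
Between /o/ (V1) and /e/ (V2): /fdb/; trying suffixes from longest down, /b/ is the first permitted one, so coda /fd/ | onset /b/.
Between /e/ (V2) and /e/ (V3): /ffr/ splits as /f/ + /fr/ (/fr/ is the longest suffix that is a licit onset).
Between /e/ (V3) and /e/ (V4): /hsbr/ splits as /hs/ + /br/ (/br/ is the longest suffix that is a licit onset).
Result: smofd.bef.frehs.bre.
Mapping each syllable to C/V: /smofd/ → CCVCC, /bef/ → CVC, /frehs/ → CCVCC, /bre/ → CCV.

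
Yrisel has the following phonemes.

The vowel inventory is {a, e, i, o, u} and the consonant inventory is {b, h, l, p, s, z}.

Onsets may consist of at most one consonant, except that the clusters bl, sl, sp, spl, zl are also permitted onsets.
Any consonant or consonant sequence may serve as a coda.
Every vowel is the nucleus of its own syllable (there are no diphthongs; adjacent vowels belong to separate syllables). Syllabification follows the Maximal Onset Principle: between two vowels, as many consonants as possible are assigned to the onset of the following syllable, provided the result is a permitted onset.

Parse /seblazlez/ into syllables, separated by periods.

Nuclei (vowels): e, a, e → 3 syllables.
σ1/σ2 boundary: /bl/ — entire cluster is a permitted onset → onset /bl/, coda ∅.
σ2/σ3 boundary: /zl/ is a licit onset in full, so it all attaches to the next syllable.

se.bla.zlez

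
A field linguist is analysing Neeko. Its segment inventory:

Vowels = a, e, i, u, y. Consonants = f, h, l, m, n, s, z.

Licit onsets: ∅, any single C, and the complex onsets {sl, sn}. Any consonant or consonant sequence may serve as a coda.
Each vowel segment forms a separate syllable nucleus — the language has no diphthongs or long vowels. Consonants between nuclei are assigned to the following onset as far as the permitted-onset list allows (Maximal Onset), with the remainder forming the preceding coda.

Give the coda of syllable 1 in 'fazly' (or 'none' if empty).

z

Nuclei (vowels): a, y → 2 syllables.
/a…y/ gap (V1→V2): /zl/; trying suffixes from longest down, /l/ is the first permitted one, so coda /z/ | onset /l/.
Result: faz.ly.
Syllable 1 is /faz/: onset /f/, nucleus /a/, coda /z/.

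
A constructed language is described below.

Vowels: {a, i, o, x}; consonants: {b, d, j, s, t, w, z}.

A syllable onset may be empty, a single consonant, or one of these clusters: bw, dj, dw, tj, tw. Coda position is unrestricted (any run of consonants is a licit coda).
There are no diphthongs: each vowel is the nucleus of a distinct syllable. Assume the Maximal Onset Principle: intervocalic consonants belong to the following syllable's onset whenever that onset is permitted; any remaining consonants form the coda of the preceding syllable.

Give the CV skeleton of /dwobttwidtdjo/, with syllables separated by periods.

The vowels are o, i, o — 3 nuclei, so 3 syllables.
/o…i/ gap (V1→V2): cluster /bttw/ — the longest permitted-onset suffix is /tw/; onset = /tw/, preceding coda = /bt/.
/i…o/ gap (V2→V3): /dtdj/; trying suffixes from longest down, /dj/ is the first permitted one, so coda /dt/ | onset /dj/.
Putting it together: dwobt.twidt.djo.
Mapping each syllable to C/V: /dwobt/ → CCVCC, /twidt/ → CCVCC, /djo/ → CCV.

CCVCC.CCVCC.CCV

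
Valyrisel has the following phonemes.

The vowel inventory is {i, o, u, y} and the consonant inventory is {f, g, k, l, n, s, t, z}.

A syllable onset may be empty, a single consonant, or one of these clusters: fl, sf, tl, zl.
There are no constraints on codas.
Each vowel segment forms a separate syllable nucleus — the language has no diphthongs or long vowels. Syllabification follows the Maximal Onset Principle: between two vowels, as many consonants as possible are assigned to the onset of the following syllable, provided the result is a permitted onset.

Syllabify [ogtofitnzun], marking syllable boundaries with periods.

og.to.fitn.zun

The vowels are o, o, i, u — 4 nuclei, so 4 syllables.
σ1/σ2 boundary: /gt/ splits as /g/ + /t/ (/t/ is the longest suffix that is a licit onset).
σ2/σ3 boundary: /f/ is a single consonant, so it becomes the next onset.
σ3/σ4 boundary: cluster /tnz/ — the longest permitted-onset suffix is /z/; onset = /z/, preceding coda = /tn/.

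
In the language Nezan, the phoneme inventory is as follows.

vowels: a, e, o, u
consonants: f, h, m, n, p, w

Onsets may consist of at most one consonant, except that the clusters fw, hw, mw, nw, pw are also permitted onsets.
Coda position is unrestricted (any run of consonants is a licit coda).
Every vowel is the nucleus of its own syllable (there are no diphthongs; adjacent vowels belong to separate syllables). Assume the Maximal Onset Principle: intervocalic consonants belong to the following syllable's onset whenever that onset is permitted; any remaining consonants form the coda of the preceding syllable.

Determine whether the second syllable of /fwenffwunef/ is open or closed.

open

Nuclei (vowels): e, u, e → 3 syllables.
σ1/σ2 boundary: cluster /nffw/ — the longest permitted-onset suffix is /fw/; onset = /fw/, preceding coda = /nf/.
σ2/σ3 boundary: /n/ → onset of the next syllable (single consonants are always licit onsets).
So the parse is fwenf.fwu.nef.
Syllable 2 is /fwu/; it ends in its nucleus with no coda, so it is open.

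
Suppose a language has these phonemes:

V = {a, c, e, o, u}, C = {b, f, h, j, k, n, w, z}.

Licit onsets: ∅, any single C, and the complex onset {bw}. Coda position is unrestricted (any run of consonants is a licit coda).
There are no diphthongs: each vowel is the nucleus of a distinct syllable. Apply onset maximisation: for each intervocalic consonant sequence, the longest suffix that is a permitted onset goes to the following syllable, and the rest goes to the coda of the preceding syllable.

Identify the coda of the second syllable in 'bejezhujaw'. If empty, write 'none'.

The vowels are e, e, u, a — 4 nuclei, so 4 syllables.
σ1/σ2 boundary: just /j/ — single C goes to the following onset.
σ2/σ3 boundary: cluster /zh/ — the longest permitted-onset suffix is /h/; onset = /h/, preceding coda = /z/.
σ3/σ4 boundary: /j/ is a single consonant, so it becomes the next onset.
So the parse is be.jez.hu.jaw.
Syllable 2 is /jez/: onset /j/, nucleus /e/, coda /z/.

z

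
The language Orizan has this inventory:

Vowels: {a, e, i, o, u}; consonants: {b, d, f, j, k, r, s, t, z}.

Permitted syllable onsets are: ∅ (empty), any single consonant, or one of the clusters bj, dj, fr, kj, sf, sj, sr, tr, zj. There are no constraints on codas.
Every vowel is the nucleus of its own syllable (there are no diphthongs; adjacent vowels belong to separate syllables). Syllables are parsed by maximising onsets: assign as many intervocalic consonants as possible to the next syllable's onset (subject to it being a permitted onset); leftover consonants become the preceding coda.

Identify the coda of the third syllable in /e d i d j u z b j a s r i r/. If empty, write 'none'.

z

The vowels are e, i, u, a, i — 5 nuclei, so 5 syllables.
/e…i/ gap (V1→V2): just /d/ — single C goes to the following onset.
/i…u/ gap (V2→V3): /dj/ is a licit onset in full, so it all attaches to the next syllable.
/u…a/ gap (V3→V4): /zbj/; trying suffixes from longest down, /bj/ is the first permitted one, so coda /z/ | onset /bj/.
/a…i/ gap (V4→V5): cluster /sr/ — /sr/ is itself a permitted onset, so the whole cluster goes right; preceding coda = ∅.
So the parse is e.di.djuz.bja.srir.
Syllable 3 is /djuz/: onset /dj/, nucleus /u/, coda /z/.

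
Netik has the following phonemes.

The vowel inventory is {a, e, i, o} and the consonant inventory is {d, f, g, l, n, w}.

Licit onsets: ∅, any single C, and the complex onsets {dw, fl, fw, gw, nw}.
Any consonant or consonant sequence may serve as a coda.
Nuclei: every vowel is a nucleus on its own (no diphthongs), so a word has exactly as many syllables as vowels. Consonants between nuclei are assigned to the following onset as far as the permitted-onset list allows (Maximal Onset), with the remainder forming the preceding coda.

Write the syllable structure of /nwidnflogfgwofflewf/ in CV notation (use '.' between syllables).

The vowels are i, o, o, e — 4 nuclei, so 4 syllables.
V1 /i/ – V2 /o/: cluster /dnfl/ — the longest permitted-onset suffix is /fl/; onset = /fl/, preceding coda = /dn/.
V2 /o/ – V3 /o/: /gfgw/ — longest licit onset from the right is /gw/, leaving /gf/ as coda.
V3 /o/ – V4 /e/: /ffl/ — longest licit onset from the right is /fl/, leaving /f/ as coda.
Putting it together: nwidn.flogf.gwof.flewf.
Mapping each syllable to C/V: /nwidn/ → CCVCC, /flogf/ → CCVCC, /gwof/ → CCVC, /flewf/ → CCVCC.

CCVCC.CCVCC.CCVC.CCVCC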